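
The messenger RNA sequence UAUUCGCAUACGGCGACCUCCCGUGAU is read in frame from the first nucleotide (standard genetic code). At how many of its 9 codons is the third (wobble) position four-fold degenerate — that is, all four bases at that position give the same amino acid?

6

Codon 1 UAU (Tyr): third position 2-fold.
Codon 2 UCG (Ser): third position 4-fold.
Codon 3 CAU (His): third position 2-fold.
Codon 4 ACG (Thr): third position 4-fold.
Codon 5 GCG (Ala): third position 4-fold.
Codon 6 ACC (Thr): third position 4-fold.
Codon 7 UCC (Ser): third position 4-fold.
Codon 8 CGU (Arg): third position 4-fold.
Codon 9 GAU (Asp): third position 2-fold.
Four-fold degenerate third positions: 6.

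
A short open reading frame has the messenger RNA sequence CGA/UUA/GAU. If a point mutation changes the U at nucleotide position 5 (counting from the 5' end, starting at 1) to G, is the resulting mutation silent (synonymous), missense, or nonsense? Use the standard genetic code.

nonsense

Position 5 falls in codon 2: UUA → Leu.
After the substitution the codon is UGA → Stop.
The new codon is a stop codon, so this is a nonsense mutation.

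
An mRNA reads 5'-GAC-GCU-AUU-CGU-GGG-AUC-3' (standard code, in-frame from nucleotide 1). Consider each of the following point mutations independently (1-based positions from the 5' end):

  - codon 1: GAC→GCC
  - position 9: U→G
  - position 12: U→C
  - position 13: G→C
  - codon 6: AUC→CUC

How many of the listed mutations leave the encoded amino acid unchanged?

Codon 1: GAC (Asp) → GCC (Ala) — missense.
Codon 3: AUU (Ile) → AUG (Met) — missense.
Codon 4: CGU (Arg) → CGC (Arg) — synonymous.
Codon 5: GGG (Gly) → CGG (Arg) — missense.
Codon 6: AUC (Ile) → CUC (Leu) — missense.
Synonymous: 1 of 5.

1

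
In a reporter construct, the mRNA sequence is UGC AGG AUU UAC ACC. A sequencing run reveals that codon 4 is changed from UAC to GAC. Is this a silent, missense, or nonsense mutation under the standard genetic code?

Position 10 falls in codon 4: UAC → Tyr.
After the substitution the codon is GAC → Asp.
Tyr ≠ Asp, so this is a missense mutation.

missense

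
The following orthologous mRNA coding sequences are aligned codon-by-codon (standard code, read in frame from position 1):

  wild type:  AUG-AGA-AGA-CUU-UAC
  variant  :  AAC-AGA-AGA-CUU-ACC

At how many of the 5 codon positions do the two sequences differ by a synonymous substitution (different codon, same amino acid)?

0

Codon 1: AUG Met / AAC Asn — nonsynonymous.
Codon 2: AGA Arg / AGA Arg — identical.
Codon 3: AGA Arg / AGA Arg — identical.
Codon 4: CUU Leu / CUU Leu — identical.
Codon 5: UAC Tyr / ACC Thr — nonsynonymous.
Synonymous differences: 0.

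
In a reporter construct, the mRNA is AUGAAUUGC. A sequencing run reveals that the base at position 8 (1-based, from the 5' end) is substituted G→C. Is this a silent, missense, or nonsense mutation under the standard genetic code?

missense

Position 8 falls in codon 3: UGC → Cys.
After the substitution the codon is UCC → Ser.
Cys ≠ Ser, so this is a missense mutation.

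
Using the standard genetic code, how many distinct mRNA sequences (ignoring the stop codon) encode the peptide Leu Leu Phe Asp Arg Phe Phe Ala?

13824

Leu: 6 codons.
Leu: 6 codons.
Phe: 2 codons.
Asp: 2 codons.
Arg: 6 codons.
Phe: 2 codons.
Phe: 2 codons.
Ala: 4 codons.
6 × 6 × 2 × 2 × 6 × 2 × 2 × 4 = 13824.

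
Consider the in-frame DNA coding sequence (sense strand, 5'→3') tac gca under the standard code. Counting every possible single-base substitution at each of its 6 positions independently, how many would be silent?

4

Codon 1 (TAC, Tyr): 1 synonymous substitution.
Codon 2 (GCA, Ala): 3 synonymous substitutions.
Total: 1 + 3 = 4.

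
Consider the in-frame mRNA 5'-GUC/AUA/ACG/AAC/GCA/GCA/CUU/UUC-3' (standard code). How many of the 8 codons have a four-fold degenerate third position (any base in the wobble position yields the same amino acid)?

Codon 1 GUC (Val): third position 4-fold.
Codon 2 AUA (Ile): third position 3-fold.
Codon 3 ACG (Thr): third position 4-fold.
Codon 4 AAC (Asn): third position 2-fold.
Codon 5 GCA (Ala): third position 4-fold.
Codon 6 GCA (Ala): third position 4-fold.
Codon 7 CUU (Leu): third position 4-fold.
Codon 8 UUC (Phe): third position 2-fold.
Four-fold degenerate third positions: 5.

5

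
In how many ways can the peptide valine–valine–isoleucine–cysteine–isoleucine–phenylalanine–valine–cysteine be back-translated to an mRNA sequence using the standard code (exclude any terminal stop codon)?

Val: 4 codons.
Val: 4 codons.
Ile: 3 codons.
Cys: 2 codons.
Ile: 3 codons.
Phe: 2 codons.
Val: 4 codons.
Cys: 2 codons.
4 × 4 × 3 × 2 × 3 × 2 × 4 × 2 = 4608.

4608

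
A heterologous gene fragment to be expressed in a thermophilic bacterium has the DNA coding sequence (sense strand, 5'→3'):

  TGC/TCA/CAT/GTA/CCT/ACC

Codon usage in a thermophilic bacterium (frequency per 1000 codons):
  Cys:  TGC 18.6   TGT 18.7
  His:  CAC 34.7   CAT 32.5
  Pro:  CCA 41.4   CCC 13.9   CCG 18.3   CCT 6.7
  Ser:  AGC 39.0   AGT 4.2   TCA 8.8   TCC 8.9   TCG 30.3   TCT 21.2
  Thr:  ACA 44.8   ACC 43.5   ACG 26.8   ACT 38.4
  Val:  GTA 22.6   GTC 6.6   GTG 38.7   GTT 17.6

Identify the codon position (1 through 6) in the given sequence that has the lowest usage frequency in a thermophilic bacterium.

Codon 1 TGC (Cys): 18.6 per 1000.
Codon 2 TCA (Ser): 8.8 per 1000.
Codon 3 CAT (His): 32.5 per 1000.
Codon 4 GTA (Val): 22.6 per 1000.
Codon 5 CCT (Pro): 6.7 per 1000.
Codon 6 ACC (Thr): 43.5 per 1000.
Lowest frequency is 6.7 at codon 5.

5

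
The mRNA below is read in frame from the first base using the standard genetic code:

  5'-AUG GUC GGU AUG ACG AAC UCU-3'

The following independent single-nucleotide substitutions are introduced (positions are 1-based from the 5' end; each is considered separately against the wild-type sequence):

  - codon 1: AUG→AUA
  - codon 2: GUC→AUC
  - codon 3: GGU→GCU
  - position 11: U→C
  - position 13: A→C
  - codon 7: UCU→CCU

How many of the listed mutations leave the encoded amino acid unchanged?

0

Codon 1: AUG (Met) → AUA (Ile) — missense.
Codon 2: GUC (Val) → AUC (Ile) — missense.
Codon 3: GGU (Gly) → GCU (Ala) — missense.
Codon 4: AUG (Met) → ACG (Thr) — missense.
Codon 5: ACG (Thr) → CCG (Pro) — missense.
Codon 7: UCU (Ser) → CCU (Pro) — missense.
Synonymous: 0 of 6.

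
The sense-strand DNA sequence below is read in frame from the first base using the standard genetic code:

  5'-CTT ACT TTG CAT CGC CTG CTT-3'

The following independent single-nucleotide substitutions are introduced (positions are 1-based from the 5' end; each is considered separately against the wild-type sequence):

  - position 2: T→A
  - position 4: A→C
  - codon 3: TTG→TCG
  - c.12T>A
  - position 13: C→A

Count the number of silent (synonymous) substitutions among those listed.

0

Codon 1: CTT (Leu) → CAT (His) — missense.
Codon 2: ACT (Thr) → CCT (Pro) — missense.
Codon 3: TTG (Leu) → TCG (Ser) — missense.
Codon 4: CAT (His) → CAA (Gln) — missense.
Codon 5: CGC (Arg) → AGC (Ser) — missense.
Synonymous: 0 of 5.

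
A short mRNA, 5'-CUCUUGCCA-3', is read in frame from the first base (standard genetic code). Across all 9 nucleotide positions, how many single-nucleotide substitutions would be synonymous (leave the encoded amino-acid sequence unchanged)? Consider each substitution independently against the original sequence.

8

Codon 1 (CUC, Leu): 3 synonymous substitutions.
Codon 2 (UUG, Leu): 2 synonymous substitutions.
Codon 3 (CCA, Pro): 3 synonymous substitutions.
Total: 3 + 2 + 3 = 8.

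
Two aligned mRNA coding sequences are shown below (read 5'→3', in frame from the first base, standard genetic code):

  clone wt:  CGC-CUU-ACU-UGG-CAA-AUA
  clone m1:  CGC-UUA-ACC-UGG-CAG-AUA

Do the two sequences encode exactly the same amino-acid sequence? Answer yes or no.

yes

Codon 1: CGC Arg / CGC Arg — identical.
Codon 2: CUU Leu / UUA Leu — synonymous.
Codon 3: ACU Thr / ACC Thr — synonymous.
Codon 4: UGG Trp / UGG Trp — identical.
Codon 5: CAA Gln / CAG Gln — synonymous.
Codon 6: AUA Ile / AUA Ile — identical.
Nonsynonymous differences: 0 → same protein.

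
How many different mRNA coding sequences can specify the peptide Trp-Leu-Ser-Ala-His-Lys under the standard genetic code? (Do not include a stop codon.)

Trp: 1 codon.
Leu: 6 codons.
Ser: 6 codons.
Ala: 4 codons.
His: 2 codons.
Lys: 2 codons.
1 × 6 × 6 × 4 × 2 × 2 = 576.

576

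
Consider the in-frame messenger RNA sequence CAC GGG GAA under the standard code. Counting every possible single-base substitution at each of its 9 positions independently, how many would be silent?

5

Codon 1 (CAC, His): 1 synonymous substitution.
Codon 2 (GGG, Gly): 3 synonymous substitutions.
Codon 3 (GAA, Glu): 1 synonymous substitution.
Total: 1 + 3 + 1 = 5.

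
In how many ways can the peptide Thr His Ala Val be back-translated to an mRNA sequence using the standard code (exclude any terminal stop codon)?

128

Thr: 4 codons.
His: 2 codons.
Ala: 4 codons.
Val: 4 codons.
4 × 2 × 4 × 4 = 128.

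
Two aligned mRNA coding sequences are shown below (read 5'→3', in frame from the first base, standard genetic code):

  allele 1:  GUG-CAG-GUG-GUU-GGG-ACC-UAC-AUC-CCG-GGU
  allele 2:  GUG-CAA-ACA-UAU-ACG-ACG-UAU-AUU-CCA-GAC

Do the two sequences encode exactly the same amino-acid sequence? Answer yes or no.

no

Codon 1: GUG Val / GUG Val — identical.
Codon 2: CAG Gln / CAA Gln — synonymous.
Codon 3: GUG Val / ACA Thr — nonsynonymous.
Codon 4: GUU Val / UAU Tyr — nonsynonymous.
Codon 5: GGG Gly / ACG Thr — nonsynonymous.
Codon 6: ACC Thr / ACG Thr — synonymous.
Codon 7: UAC Tyr / UAU Tyr — synonymous.
Codon 8: AUC Ile / AUU Ile — synonymous.
Codon 9: CCG Pro / CCA Pro — synonymous.
Codon 10: GGU Gly / GAC Asp — nonsynonymous.
Nonsynonymous differences: 4 → different protein.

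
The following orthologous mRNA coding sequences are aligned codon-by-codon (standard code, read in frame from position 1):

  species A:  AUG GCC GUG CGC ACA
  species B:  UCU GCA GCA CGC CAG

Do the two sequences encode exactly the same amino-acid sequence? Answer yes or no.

no

Codon 1: AUG Met / UCU Ser — nonsynonymous.
Codon 2: GCC Ala / GCA Ala — synonymous.
Codon 3: GUG Val / GCA Ala — nonsynonymous.
Codon 4: CGC Arg / CGC Arg — identical.
Codon 5: ACA Thr / CAG Gln — nonsynonymous.
Nonsynonymous differences: 3 → different protein.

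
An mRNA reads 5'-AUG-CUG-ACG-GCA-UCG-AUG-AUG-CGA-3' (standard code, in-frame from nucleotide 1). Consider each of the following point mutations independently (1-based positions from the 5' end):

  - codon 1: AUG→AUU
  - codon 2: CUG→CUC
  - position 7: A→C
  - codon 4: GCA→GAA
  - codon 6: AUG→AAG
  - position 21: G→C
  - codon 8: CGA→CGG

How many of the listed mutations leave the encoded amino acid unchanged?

Codon 1: AUG (Met) → AUU (Ile) — missense.
Codon 2: CUG (Leu) → CUC (Leu) — synonymous.
Codon 3: ACG (Thr) → CCG (Pro) — missense.
Codon 4: GCA (Ala) → GAA (Glu) — missense.
Codon 6: AUG (Met) → AAG (Lys) — missense.
Codon 7: AUG (Met) → AUC (Ile) — missense.
Codon 8: CGA (Arg) → CGG (Arg) — synonymous.
Synonymous: 2 of 7.

2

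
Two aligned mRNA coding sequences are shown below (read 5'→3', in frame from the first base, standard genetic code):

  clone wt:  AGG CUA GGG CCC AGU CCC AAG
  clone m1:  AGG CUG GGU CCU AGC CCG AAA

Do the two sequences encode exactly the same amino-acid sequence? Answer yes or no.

Codon 1: AGG Arg / AGG Arg — identical.
Codon 2: CUA Leu / CUG Leu — synonymous.
Codon 3: GGG Gly / GGU Gly — synonymous.
Codon 4: CCC Pro / CCU Pro — synonymous.
Codon 5: AGU Ser / AGC Ser — synonymous.
Codon 6: CCC Pro / CCG Pro — synonymous.
Codon 7: AAG Lys / AAA Lys — synonymous.
Nonsynonymous differences: 0 → same protein.

yes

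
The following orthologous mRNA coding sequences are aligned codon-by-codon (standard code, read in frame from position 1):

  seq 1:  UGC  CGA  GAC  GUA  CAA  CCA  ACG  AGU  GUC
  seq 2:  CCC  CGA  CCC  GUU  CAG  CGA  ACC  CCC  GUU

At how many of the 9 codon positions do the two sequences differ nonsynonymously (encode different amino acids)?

4

Codon 1: UGC Cys / CCC Pro — nonsynonymous.
Codon 2: CGA Arg / CGA Arg — identical.
Codon 3: GAC Asp / CCC Pro — nonsynonymous.
Codon 4: GUA Val / GUU Val — synonymous.
Codon 5: CAA Gln / CAG Gln — synonymous.
Codon 6: CCA Pro / CGA Arg — nonsynonymous.
Codon 7: ACG Thr / ACC Thr — synonymous.
Codon 8: AGU Ser / CCC Pro — nonsynonymous.
Codon 9: GUC Val / GUU Val — synonymous.
Nonsynonymous differences: 4.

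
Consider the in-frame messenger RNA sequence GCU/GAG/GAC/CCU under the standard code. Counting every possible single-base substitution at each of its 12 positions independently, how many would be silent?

8

Codon 1 (GCU, Ala): 3 synonymous substitutions.
Codon 2 (GAG, Glu): 1 synonymous substitution.
Codon 3 (GAC, Asp): 1 synonymous substitution.
Codon 4 (CCU, Pro): 3 synonymous substitutions.
Total: 3 + 1 + 1 + 3 = 8.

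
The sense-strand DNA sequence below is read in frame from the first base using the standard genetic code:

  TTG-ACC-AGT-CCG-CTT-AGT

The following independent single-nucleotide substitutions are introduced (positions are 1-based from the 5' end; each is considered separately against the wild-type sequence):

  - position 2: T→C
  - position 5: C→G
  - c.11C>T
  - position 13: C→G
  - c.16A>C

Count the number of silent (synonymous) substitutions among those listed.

Codon 1: TTG (Leu) → TCG (Ser) — missense.
Codon 2: ACC (Thr) → AGC (Ser) — missense.
Codon 4: CCG (Pro) → CTG (Leu) — missense.
Codon 5: CTT (Leu) → GTT (Val) — missense.
Codon 6: AGT (Ser) → CGT (Arg) — missense.
Synonymous: 0 of 5.

0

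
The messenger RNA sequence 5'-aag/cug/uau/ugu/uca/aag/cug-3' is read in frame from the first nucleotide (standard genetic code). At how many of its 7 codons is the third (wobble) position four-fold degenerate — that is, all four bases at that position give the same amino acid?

3

Codon 1 AAG (Lys): third position 2-fold.
Codon 2 CUG (Leu): third position 4-fold.
Codon 3 UAU (Tyr): third position 2-fold.
Codon 4 UGU (Cys): third position 2-fold.
Codon 5 UCA (Ser): third position 4-fold.
Codon 6 AAG (Lys): third position 2-fold.
Codon 7 CUG (Leu): third position 4-fold.
Four-fold degenerate third positions: 3.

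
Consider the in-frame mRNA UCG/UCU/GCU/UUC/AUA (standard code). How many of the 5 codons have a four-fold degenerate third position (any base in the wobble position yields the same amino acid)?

Codon 1 UCG (Ser): third position 4-fold.
Codon 2 UCU (Ser): third position 4-fold.
Codon 3 GCU (Ala): third position 4-fold.
Codon 4 UUC (Phe): third position 2-fold.
Codon 5 AUA (Ile): third position 3-fold.
Four-fold degenerate third positions: 3.

3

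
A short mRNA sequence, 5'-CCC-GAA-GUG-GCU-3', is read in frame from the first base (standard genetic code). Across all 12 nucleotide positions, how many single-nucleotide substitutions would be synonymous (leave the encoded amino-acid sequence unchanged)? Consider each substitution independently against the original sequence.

Codon 1 (CCC, Pro): 3 synonymous substitutions.
Codon 2 (GAA, Glu): 1 synonymous substitution.
Codon 3 (GUG, Val): 3 synonymous substitutions.
Codon 4 (GCU, Ala): 3 synonymous substitutions.
Total: 3 + 1 + 3 + 3 = 10.

10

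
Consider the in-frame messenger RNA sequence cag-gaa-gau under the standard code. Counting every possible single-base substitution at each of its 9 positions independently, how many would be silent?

Codon 1 (CAG, Gln): 1 synonymous substitution.
Codon 2 (GAA, Glu): 1 synonymous substitution.
Codon 3 (GAU, Asp): 1 synonymous substitution.
Total: 1 + 1 + 1 = 3.

3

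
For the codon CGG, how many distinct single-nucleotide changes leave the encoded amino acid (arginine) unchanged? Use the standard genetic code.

Position 1: AGG → 1 synonymous.
Position 2: none → 0 synonymous.
Position 3: CGU, CGC, CGA → 3 synonymous.
Total: 1 + 0 + 3 = 4.

4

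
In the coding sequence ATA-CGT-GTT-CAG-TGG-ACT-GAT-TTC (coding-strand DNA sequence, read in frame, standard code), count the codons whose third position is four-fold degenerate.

3

Codon 1 ATA (Ile): third position 3-fold.
Codon 2 CGT (Arg): third position 4-fold.
Codon 3 GTT (Val): third position 4-fold.
Codon 4 CAG (Gln): third position 2-fold.
Codon 5 TGG (Trp): third position 1-fold.
Codon 6 ACT (Thr): third position 4-fold.
Codon 7 GAT (Asp): third position 2-fold.
Codon 8 TTC (Phe): third position 2-fold.
Four-fold degenerate third positions: 3.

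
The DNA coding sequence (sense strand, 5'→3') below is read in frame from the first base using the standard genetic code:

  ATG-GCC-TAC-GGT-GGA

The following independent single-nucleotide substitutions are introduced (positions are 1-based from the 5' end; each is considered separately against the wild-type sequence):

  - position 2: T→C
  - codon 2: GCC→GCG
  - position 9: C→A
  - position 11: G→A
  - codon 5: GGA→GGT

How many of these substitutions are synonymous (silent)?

2

Codon 1: ATG (Met) → ACG (Thr) — missense.
Codon 2: GCC (Ala) → GCG (Ala) — synonymous.
Codon 3: TAC (Tyr) → TAA (Stop) — nonsense.
Codon 4: GGT (Gly) → GAT (Asp) — missense.
Codon 5: GGA (Gly) → GGT (Gly) — synonymous.
Synonymous: 2 of 5.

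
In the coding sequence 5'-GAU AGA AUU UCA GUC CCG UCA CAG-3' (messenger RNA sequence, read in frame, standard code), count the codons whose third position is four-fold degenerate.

4

Codon 1 GAU (Asp): third position 2-fold.
Codon 2 AGA (Arg): third position 2-fold.
Codon 3 AUU (Ile): third position 3-fold.
Codon 4 UCA (Ser): third position 4-fold.
Codon 5 GUC (Val): third position 4-fold.
Codon 6 CCG (Pro): third position 4-fold.
Codon 7 UCA (Ser): third position 4-fold.
Codon 8 CAG (Gln): third position 2-fold.
Four-fold degenerate third positions: 4.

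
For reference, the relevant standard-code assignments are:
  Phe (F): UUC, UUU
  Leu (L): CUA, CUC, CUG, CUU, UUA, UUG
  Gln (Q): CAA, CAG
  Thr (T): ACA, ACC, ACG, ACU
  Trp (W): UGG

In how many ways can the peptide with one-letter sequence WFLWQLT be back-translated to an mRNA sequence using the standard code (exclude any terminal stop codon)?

576

Trp: 1 codon.
Phe: 2 codons.
Leu: 6 codons.
Trp: 1 codon.
Gln: 2 codons.
Leu: 6 codons.
Thr: 4 codons.
1 × 2 × 6 × 1 × 2 × 6 × 4 = 576.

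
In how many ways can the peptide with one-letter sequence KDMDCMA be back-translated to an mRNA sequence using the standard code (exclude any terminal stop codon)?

64

Lys: 2 codons.
Asp: 2 codons.
Met: 1 codon.
Asp: 2 codons.
Cys: 2 codons.
Met: 1 codon.
Ala: 4 codons.
2 × 2 × 1 × 2 × 2 × 1 × 4 = 64.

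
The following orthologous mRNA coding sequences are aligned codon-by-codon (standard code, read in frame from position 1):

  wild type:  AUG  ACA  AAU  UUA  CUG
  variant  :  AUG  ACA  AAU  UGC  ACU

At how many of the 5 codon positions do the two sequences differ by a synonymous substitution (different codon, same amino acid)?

Codon 1: AUG Met / AUG Met — identical.
Codon 2: ACA Thr / ACA Thr — identical.
Codon 3: AAU Asn / AAU Asn — identical.
Codon 4: UUA Leu / UGC Cys — nonsynonymous.
Codon 5: CUG Leu / ACU Thr — nonsynonymous.
Synonymous differences: 0.

0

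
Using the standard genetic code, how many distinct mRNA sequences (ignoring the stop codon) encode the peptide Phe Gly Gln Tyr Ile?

96

Phe: 2 codons.
Gly: 4 codons.
Gln: 2 codons.
Tyr: 2 codons.
Ile: 3 codons.
2 × 4 × 2 × 2 × 3 = 96.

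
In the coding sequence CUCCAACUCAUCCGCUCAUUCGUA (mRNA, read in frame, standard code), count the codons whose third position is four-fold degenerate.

Codon 1 CUC (Leu): third position 4-fold.
Codon 2 CAA (Gln): third position 2-fold.
Codon 3 CUC (Leu): third position 4-fold.
Codon 4 AUC (Ile): third position 3-fold.
Codon 5 CGC (Arg): third position 4-fold.
Codon 6 UCA (Ser): third position 4-fold.
Codon 7 UUC (Phe): third position 2-fold.
Codon 8 GUA (Val): third position 4-fold.
Four-fold degenerate third positions: 5.

5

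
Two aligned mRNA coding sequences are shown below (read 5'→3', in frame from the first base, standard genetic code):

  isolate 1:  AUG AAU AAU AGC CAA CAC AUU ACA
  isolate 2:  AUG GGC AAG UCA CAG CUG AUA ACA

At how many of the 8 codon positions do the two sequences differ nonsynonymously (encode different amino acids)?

Codon 1: AUG Met / AUG Met — identical.
Codon 2: AAU Asn / GGC Gly — nonsynonymous.
Codon 3: AAU Asn / AAG Lys — nonsynonymous.
Codon 4: AGC Ser / UCA Ser — synonymous.
Codon 5: CAA Gln / CAG Gln — synonymous.
Codon 6: CAC His / CUG Leu — nonsynonymous.
Codon 7: AUU Ile / AUA Ile — synonymous.
Codon 8: ACA Thr / ACA Thr — identical.
Nonsynonymous differences: 3.

3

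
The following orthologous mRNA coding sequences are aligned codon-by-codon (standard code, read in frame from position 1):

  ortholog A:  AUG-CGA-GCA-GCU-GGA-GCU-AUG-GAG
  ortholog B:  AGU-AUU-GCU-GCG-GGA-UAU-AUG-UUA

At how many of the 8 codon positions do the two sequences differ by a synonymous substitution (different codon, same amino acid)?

Codon 1: AUG Met / AGU Ser — nonsynonymous.
Codon 2: CGA Arg / AUU Ile — nonsynonymous.
Codon 3: GCA Ala / GCU Ala — synonymous.
Codon 4: GCU Ala / GCG Ala — synonymous.
Codon 5: GGA Gly / GGA Gly — identical.
Codon 6: GCU Ala / UAU Tyr — nonsynonymous.
Codon 7: AUG Met / AUG Met — identical.
Codon 8: GAG Glu / UUA Leu — nonsynonymous.
Synonymous differences: 2.

2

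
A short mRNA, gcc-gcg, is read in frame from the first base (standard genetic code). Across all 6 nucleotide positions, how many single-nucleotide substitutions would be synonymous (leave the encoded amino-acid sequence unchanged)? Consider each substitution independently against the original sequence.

6

Codon 1 (GCC, Ala): 3 synonymous substitutions.
Codon 2 (GCG, Ala): 3 synonymous substitutions.
Total: 3 + 3 = 6.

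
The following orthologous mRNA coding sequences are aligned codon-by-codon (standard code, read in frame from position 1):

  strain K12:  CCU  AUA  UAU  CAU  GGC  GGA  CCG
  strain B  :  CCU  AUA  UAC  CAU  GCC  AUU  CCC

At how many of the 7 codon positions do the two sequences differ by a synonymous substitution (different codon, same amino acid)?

2

Codon 1: CCU Pro / CCU Pro — identical.
Codon 2: AUA Ile / AUA Ile — identical.
Codon 3: UAU Tyr / UAC Tyr — synonymous.
Codon 4: CAU His / CAU His — identical.
Codon 5: GGC Gly / GCC Ala — nonsynonymous.
Codon 6: GGA Gly / AUU Ile — nonsynonymous.
Codon 7: CCG Pro / CCC Pro — synonymous.
Synonymous differences: 2.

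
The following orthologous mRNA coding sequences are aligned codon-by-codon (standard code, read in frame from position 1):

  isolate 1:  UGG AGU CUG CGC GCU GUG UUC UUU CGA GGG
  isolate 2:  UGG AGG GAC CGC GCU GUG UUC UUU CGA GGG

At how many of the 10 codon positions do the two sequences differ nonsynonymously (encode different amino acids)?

Codon 1: UGG Trp / UGG Trp — identical.
Codon 2: AGU Ser / AGG Arg — nonsynonymous.
Codon 3: CUG Leu / GAC Asp — nonsynonymous.
Codon 4: CGC Arg / CGC Arg — identical.
Codon 5: GCU Ala / GCU Ala — identical.
Codon 6: GUG Val / GUG Val — identical.
Codon 7: UUC Phe / UUC Phe — identical.
Codon 8: UUU Phe / UUU Phe — identical.
Codon 9: CGA Arg / CGA Arg — identical.
Codon 10: GGG Gly / GGG Gly — identical.
Nonsynonymous differences: 2.

2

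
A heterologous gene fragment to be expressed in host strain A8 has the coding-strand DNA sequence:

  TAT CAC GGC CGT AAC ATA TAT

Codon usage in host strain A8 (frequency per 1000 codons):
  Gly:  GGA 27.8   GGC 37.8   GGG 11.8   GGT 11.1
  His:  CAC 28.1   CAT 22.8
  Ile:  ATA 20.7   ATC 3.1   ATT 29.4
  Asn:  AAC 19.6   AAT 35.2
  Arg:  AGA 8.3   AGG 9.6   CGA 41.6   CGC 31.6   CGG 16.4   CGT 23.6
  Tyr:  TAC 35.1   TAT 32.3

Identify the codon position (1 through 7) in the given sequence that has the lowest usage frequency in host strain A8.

5

Codon 1 TAT (Tyr): 32.3 per 1000.
Codon 2 CAC (His): 28.1 per 1000.
Codon 3 GGC (Gly): 37.8 per 1000.
Codon 4 CGT (Arg): 23.6 per 1000.
Codon 5 AAC (Asn): 19.6 per 1000.
Codon 6 ATA (Ile): 20.7 per 1000.
Codon 7 TAT (Tyr): 32.3 per 1000.
Lowest frequency is 19.6 at codon 5.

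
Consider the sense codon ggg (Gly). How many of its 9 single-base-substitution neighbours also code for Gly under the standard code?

3

Position 1: none → 0 synonymous.
Position 2: none → 0 synonymous.
Position 3: GGT, GGC, GGA → 3 synonymous.
Total: 0 + 0 + 3 = 3.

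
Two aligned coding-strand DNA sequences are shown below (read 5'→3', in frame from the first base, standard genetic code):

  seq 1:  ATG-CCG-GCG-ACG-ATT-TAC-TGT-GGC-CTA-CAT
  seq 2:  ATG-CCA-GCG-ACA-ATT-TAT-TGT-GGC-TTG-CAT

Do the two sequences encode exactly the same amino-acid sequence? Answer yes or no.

Codon 1: ATG Met / ATG Met — identical.
Codon 2: CCG Pro / CCA Pro — synonymous.
Codon 3: GCG Ala / GCG Ala — identical.
Codon 4: ACG Thr / ACA Thr — synonymous.
Codon 5: ATT Ile / ATT Ile — identical.
Codon 6: TAC Tyr / TAT Tyr — synonymous.
Codon 7: TGT Cys / TGT Cys — identical.
Codon 8: GGC Gly / GGC Gly — identical.
Codon 9: CTA Leu / TTG Leu — synonymous.
Codon 10: CAT His / CAT His — identical.
Nonsynonymous differences: 0 → same protein.

yes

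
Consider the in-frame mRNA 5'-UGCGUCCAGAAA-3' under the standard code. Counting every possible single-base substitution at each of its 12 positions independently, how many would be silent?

6

Codon 1 (UGC, Cys): 1 synonymous substitution.
Codon 2 (GUC, Val): 3 synonymous substitutions.
Codon 3 (CAG, Gln): 1 synonymous substitution.
Codon 4 (AAA, Lys): 1 synonymous substitution.
Total: 1 + 3 + 1 + 1 = 6.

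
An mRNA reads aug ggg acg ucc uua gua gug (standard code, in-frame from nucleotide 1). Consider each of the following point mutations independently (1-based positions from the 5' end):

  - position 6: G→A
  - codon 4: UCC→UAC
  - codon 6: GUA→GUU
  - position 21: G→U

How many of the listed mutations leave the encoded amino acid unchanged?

Codon 2: GGG (Gly) → GGA (Gly) — synonymous.
Codon 4: UCC (Ser) → UAC (Tyr) — missense.
Codon 6: GUA (Val) → GUU (Val) — synonymous.
Codon 7: GUG (Val) → GUU (Val) — synonymous.
Synonymous: 3 of 4.

3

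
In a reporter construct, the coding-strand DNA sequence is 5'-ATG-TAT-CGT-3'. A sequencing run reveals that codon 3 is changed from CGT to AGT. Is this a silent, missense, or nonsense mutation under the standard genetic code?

Position 7 falls in codon 3: CGT → Arg.
After the substitution the codon is AGT → Ser.
Arg ≠ Ser, so this is a missense mutation.

missense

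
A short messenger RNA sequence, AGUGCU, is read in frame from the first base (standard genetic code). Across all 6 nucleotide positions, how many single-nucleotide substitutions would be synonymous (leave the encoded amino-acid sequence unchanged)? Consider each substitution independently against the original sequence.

Codon 1 (AGU, Ser): 1 synonymous substitution.
Codon 2 (GCU, Ala): 3 synonymous substitutions.
Total: 1 + 3 = 4.

4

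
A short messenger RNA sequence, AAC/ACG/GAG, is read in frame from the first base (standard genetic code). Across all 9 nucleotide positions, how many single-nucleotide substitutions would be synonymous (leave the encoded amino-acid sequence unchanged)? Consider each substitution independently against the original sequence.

Codon 1 (AAC, Asn): 1 synonymous substitution.
Codon 2 (ACG, Thr): 3 synonymous substitutions.
Codon 3 (GAG, Glu): 1 synonymous substitution.
Total: 1 + 3 + 1 = 5.

5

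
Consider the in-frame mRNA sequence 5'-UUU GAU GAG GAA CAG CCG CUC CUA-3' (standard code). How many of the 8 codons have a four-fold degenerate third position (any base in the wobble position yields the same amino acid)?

Codon 1 UUU (Phe): third position 2-fold.
Codon 2 GAU (Asp): third position 2-fold.
Codon 3 GAG (Glu): third position 2-fold.
Codon 4 GAA (Glu): third position 2-fold.
Codon 5 CAG (Gln): third position 2-fold.
Codon 6 CCG (Pro): third position 4-fold.
Codon 7 CUC (Leu): third position 4-fold.
Codon 8 CUA (Leu): third position 4-fold.
Four-fold degenerate third positions: 3.

3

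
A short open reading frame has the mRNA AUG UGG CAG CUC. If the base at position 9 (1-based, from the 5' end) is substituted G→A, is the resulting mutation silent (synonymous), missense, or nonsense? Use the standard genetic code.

silent

Position 9 falls in codon 3: CAG → Gln.
After the substitution the codon is CAA → Gln.
Both encode Gln, so the change is synonymous.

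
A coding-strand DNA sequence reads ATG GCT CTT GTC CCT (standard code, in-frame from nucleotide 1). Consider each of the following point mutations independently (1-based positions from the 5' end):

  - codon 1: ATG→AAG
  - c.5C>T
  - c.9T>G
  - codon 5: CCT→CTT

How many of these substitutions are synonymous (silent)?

1

Codon 1: ATG (Met) → AAG (Lys) — missense.
Codon 2: GCT (Ala) → GTT (Val) — missense.
Codon 3: CTT (Leu) → CTG (Leu) — synonymous.
Codon 5: CCT (Pro) → CTT (Leu) — missense.
Synonymous: 1 of 4.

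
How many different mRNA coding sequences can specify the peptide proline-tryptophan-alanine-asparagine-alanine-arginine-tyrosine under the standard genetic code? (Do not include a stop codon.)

Pro: 4 codons.
Trp: 1 codon.
Ala: 4 codons.
Asn: 2 codons.
Ala: 4 codons.
Arg: 6 codons.
Tyr: 2 codons.
4 × 1 × 4 × 2 × 4 × 6 × 2 = 1536.

1536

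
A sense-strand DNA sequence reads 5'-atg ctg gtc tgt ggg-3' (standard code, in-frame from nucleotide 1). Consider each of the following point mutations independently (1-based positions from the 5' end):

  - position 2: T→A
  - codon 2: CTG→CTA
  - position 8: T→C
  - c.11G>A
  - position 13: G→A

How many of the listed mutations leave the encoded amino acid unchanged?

1

Codon 1: ATG (Met) → AAG (Lys) — missense.
Codon 2: CTG (Leu) → CTA (Leu) — synonymous.
Codon 3: GTC (Val) → GCC (Ala) — missense.
Codon 4: TGT (Cys) → TAT (Tyr) — missense.
Codon 5: GGG (Gly) → AGG (Arg) — missense.
Synonymous: 1 of 5.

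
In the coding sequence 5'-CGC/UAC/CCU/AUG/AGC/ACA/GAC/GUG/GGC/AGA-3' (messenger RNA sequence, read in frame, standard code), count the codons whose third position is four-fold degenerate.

5

Codon 1 CGC (Arg): third position 4-fold.
Codon 2 UAC (Tyr): third position 2-fold.
Codon 3 CCU (Pro): third position 4-fold.
Codon 4 AUG (Met): third position 1-fold.
Codon 5 AGC (Ser): third position 2-fold.
Codon 6 ACA (Thr): third position 4-fold.
Codon 7 GAC (Asp): third position 2-fold.
Codon 8 GUG (Val): third position 4-fold.
Codon 9 GGC (Gly): third position 4-fold.
Codon 10 AGA (Arg): third position 2-fold.
Four-fold degenerate third positions: 5.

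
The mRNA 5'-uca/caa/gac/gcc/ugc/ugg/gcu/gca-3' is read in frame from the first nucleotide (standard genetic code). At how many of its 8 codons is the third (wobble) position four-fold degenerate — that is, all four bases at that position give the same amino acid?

4

Codon 1 UCA (Ser): third position 4-fold.
Codon 2 CAA (Gln): third position 2-fold.
Codon 3 GAC (Asp): third position 2-fold.
Codon 4 GCC (Ala): third position 4-fold.
Codon 5 UGC (Cys): third position 2-fold.
Codon 6 UGG (Trp): third position 1-fold.
Codon 7 GCU (Ala): third position 4-fold.
Codon 8 GCA (Ala): third position 4-fold.
Four-fold degenerate third positions: 4.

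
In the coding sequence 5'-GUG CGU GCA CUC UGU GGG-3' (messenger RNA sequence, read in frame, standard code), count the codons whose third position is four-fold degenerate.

5

Codon 1 GUG (Val): third position 4-fold.
Codon 2 CGU (Arg): third position 4-fold.
Codon 3 GCA (Ala): third position 4-fold.
Codon 4 CUC (Leu): third position 4-fold.
Codon 5 UGU (Cys): third position 2-fold.
Codon 6 GGG (Gly): third position 4-fold.
Four-fold degenerate third positions: 5.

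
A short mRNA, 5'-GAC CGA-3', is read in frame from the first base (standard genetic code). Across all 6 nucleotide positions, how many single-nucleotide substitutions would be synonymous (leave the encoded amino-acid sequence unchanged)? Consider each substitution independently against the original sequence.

Codon 1 (GAC, Asp): 1 synonymous substitution.
Codon 2 (CGA, Arg): 4 synonymous substitutions.
Total: 1 + 4 = 5.

5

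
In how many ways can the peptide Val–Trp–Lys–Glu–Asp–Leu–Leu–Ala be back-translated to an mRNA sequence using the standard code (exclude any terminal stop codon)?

4608

Val: 4 codons.
Trp: 1 codon.
Lys: 2 codons.
Glu: 2 codons.
Asp: 2 codons.
Leu: 6 codons.
Leu: 6 codons.
Ala: 4 codons.
4 × 1 × 2 × 2 × 2 × 6 × 6 × 4 = 4608.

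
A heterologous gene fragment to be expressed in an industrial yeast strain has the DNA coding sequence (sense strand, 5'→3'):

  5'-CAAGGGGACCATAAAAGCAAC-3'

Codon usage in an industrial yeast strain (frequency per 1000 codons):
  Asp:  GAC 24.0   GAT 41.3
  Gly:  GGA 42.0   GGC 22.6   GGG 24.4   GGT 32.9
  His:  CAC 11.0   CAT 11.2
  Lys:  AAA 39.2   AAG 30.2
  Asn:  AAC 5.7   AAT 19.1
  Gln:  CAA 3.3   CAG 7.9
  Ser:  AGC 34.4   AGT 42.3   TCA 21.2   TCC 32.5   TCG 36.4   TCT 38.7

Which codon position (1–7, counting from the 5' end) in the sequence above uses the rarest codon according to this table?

1

Codon 1 CAA (Gln): 3.3 per 1000.
Codon 2 GGG (Gly): 24.4 per 1000.
Codon 3 GAC (Asp): 24.0 per 1000.
Codon 4 CAT (His): 11.2 per 1000.
Codon 5 AAA (Lys): 39.2 per 1000.
Codon 6 AGC (Ser): 34.4 per 1000.
Codon 7 AAC (Asn): 5.7 per 1000.
Lowest frequency is 3.3 at codon 1.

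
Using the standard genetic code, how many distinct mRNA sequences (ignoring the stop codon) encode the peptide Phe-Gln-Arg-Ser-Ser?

864

Phe: 2 codons.
Gln: 2 codons.
Arg: 6 codons.
Ser: 6 codons.
Ser: 6 codons.
2 × 2 × 6 × 6 × 6 = 864.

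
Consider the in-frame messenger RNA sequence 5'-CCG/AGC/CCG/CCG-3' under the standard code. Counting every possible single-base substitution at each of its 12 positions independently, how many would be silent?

10

Codon 1 (CCG, Pro): 3 synonymous substitutions.
Codon 2 (AGC, Ser): 1 synonymous substitution.
Codon 3 (CCG, Pro): 3 synonymous substitutions.
Codon 4 (CCG, Pro): 3 synonymous substitutions.
Total: 3 + 1 + 3 + 3 = 10.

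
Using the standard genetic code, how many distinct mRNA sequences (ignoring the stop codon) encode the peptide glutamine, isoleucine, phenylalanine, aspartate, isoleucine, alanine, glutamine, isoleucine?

Gln: 2 codons.
Ile: 3 codons.
Phe: 2 codons.
Asp: 2 codons.
Ile: 3 codons.
Ala: 4 codons.
Gln: 2 codons.
Ile: 3 codons.
2 × 3 × 2 × 2 × 3 × 4 × 2 × 3 = 1728.

1728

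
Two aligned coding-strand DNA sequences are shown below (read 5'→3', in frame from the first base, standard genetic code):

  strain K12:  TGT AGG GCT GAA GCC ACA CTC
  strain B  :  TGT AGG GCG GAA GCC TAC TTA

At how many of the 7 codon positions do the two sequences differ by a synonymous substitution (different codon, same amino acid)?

2

Codon 1: TGT Cys / TGT Cys — identical.
Codon 2: AGG Arg / AGG Arg — identical.
Codon 3: GCT Ala / GCG Ala — synonymous.
Codon 4: GAA Glu / GAA Glu — identical.
Codon 5: GCC Ala / GCC Ala — identical.
Codon 6: ACA Thr / TAC Tyr — nonsynonymous.
Codon 7: CTC Leu / TTA Leu — synonymous.
Synonymous differences: 2.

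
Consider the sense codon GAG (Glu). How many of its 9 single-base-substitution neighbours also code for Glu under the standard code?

Position 1: none → 0 synonymous.
Position 2: none → 0 synonymous.
Position 3: GAA → 1 synonymous.
Total: 0 + 0 + 1 = 1.

1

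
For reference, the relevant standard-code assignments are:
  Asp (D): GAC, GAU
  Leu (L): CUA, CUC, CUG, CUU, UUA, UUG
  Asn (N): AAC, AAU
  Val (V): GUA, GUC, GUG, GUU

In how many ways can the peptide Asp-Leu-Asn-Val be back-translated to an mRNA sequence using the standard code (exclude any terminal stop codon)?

Asp: 2 codons.
Leu: 6 codons.
Asn: 2 codons.
Val: 4 codons.
2 × 6 × 2 × 4 = 96.

96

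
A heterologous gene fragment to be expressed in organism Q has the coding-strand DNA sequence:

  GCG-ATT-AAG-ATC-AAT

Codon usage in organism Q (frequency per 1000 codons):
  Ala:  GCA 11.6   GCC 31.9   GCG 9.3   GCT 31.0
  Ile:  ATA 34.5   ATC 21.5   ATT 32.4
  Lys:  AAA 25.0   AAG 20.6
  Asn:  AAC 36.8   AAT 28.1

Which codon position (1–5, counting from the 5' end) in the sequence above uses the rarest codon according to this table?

1

Codon 1 GCG (Ala): 9.3 per 1000.
Codon 2 ATT (Ile): 32.4 per 1000.
Codon 3 AAG (Lys): 20.6 per 1000.
Codon 4 ATC (Ile): 21.5 per 1000.
Codon 5 AAT (Asn): 28.1 per 1000.
Lowest frequency is 9.3 at codon 1.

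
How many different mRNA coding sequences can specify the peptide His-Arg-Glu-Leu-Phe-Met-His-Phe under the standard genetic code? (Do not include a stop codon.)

His: 2 codons.
Arg: 6 codons.
Glu: 2 codons.
Leu: 6 codons.
Phe: 2 codons.
Met: 1 codon.
His: 2 codons.
Phe: 2 codons.
2 × 6 × 2 × 6 × 2 × 1 × 2 × 2 = 1152.

1152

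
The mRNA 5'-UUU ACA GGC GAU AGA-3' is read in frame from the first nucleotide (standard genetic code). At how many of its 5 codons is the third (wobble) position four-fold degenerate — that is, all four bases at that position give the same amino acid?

2

Codon 1 UUU (Phe): third position 2-fold.
Codon 2 ACA (Thr): third position 4-fold.
Codon 3 GGC (Gly): third position 4-fold.
Codon 4 GAU (Asp): third position 2-fold.
Codon 5 AGA (Arg): third position 2-fold.
Four-fold degenerate third positions: 2.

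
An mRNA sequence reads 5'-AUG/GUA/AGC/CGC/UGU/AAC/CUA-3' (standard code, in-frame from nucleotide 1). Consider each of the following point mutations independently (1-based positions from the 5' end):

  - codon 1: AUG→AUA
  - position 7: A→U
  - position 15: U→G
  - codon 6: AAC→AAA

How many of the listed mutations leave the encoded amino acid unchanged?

Codon 1: AUG (Met) → AUA (Ile) — missense.
Codon 3: AGC (Ser) → UGC (Cys) — missense.
Codon 5: UGU (Cys) → UGG (Trp) — missense.
Codon 6: AAC (Asn) → AAA (Lys) — missense.
Synonymous: 0 of 4.

0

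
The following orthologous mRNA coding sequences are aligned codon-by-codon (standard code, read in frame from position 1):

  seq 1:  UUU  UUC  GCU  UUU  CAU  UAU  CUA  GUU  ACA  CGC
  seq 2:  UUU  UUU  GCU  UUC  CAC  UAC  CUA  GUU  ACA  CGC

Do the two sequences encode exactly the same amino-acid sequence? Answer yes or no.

yes

Codon 1: UUU Phe / UUU Phe — identical.
Codon 2: UUC Phe / UUU Phe — synonymous.
Codon 3: GCU Ala / GCU Ala — identical.
Codon 4: UUU Phe / UUC Phe — synonymous.
Codon 5: CAU His / CAC His — synonymous.
Codon 6: UAU Tyr / UAC Tyr — synonymous.
Codon 7: CUA Leu / CUA Leu — identical.
Codon 8: GUU Val / GUU Val — identical.
Codon 9: ACA Thr / ACA Thr — identical.
Codon 10: CGC Arg / CGC Arg — identical.
Nonsynonymous differences: 0 → same protein.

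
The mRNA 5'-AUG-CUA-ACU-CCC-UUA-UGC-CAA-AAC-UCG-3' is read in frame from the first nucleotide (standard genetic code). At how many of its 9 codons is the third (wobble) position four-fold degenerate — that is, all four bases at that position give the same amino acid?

Codon 1 AUG (Met): third position 1-fold.
Codon 2 CUA (Leu): third position 4-fold.
Codon 3 ACU (Thr): third position 4-fold.
Codon 4 CCC (Pro): third position 4-fold.
Codon 5 UUA (Leu): third position 2-fold.
Codon 6 UGC (Cys): third position 2-fold.
Codon 7 CAA (Gln): third position 2-fold.
Codon 8 AAC (Asn): third position 2-fold.
Codon 9 UCG (Ser): third position 4-fold.
Four-fold degenerate third positions: 4.

4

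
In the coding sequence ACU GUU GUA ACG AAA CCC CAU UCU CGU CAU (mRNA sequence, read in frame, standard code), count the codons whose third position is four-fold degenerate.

Codon 1 ACU (Thr): third position 4-fold.
Codon 2 GUU (Val): third position 4-fold.
Codon 3 GUA (Val): third position 4-fold.
Codon 4 ACG (Thr): third position 4-fold.
Codon 5 AAA (Lys): third position 2-fold.
Codon 6 CCC (Pro): third position 4-fold.
Codon 7 CAU (His): third position 2-fold.
Codon 8 UCU (Ser): third position 4-fold.
Codon 9 CGU (Arg): third position 4-fold.
Codon 10 CAU (His): third position 2-fold.
Four-fold degenerate third positions: 7.

7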